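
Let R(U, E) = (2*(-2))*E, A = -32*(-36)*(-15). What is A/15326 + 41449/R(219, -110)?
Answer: 313822087/3371720 ≈ 93.075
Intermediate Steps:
A = -17280 (A = 1152*(-15) = -17280)
R(U, E) = -4*E
A/15326 + 41449/R(219, -110) = -17280/15326 + 41449/((-4*(-110))) = -17280*1/15326 + 41449/440 = -8640/7663 + 41449*(1/440) = -8640/7663 + 41449/440 = 313822087/3371720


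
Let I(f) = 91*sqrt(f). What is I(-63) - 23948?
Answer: -23948 + 273*I*sqrt(7) ≈ -23948.0 + 722.29*I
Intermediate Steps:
I(-63) - 23948 = 91*sqrt(-63) - 23948 = 91*(3*I*sqrt(7)) - 23948 = 273*I*sqrt(7) - 23948 = -23948 + 273*I*sqrt(7)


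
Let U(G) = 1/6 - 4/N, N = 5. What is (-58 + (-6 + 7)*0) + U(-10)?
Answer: -1759/30 ≈ -58.633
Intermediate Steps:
U(G) = -19/30 (U(G) = 1/6 - 4/5 = 1*(⅙) - 4*⅕ = ⅙ - ⅘ = -19/30)
(-58 + (-6 + 7)*0) + U(-10) = (-58 + (-6 + 7)*0) - 19/30 = (-58 + 1*0) - 19/30 = (-58 + 0) - 19/30 = -58 - 19/30 = -1759/30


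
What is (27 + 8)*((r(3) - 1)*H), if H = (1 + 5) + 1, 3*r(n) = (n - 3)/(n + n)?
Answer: -245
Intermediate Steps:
r(n) = (-3 + n)/(6*n) (r(n) = ((n - 3)/(n + n))/3 = ((-3 + n)/((2*n)))/3 = ((-3 + n)*(1/(2*n)))/3 = ((-3 + n)/(2*n))/3 = (-3 + n)/(6*n))
H = 7 (H = 6 + 1 = 7)
(27 + 8)*((r(3) - 1)*H) = (27 + 8)*(((⅙)*(-3 + 3)/3 - 1)*7) = 35*(((⅙)*(⅓)*0 - 1)*7) = 35*((0 - 1)*7) = 35*(-1*7) = 35*(-7) = -245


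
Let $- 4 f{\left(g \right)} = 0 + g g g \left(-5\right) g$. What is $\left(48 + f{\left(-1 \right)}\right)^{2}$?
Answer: $\frac{38809}{16} \approx 2425.6$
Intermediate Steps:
$f{\left(g \right)} = \frac{5 g^{4}}{4}$ ($f{\left(g \right)} = - \frac{0 + g g g \left(-5\right) g}{4} = - \frac{0 + g^{2} g \left(-5\right) g}{4} = - \frac{0 + g^{3} \left(-5\right) g}{4} = - \frac{0 + - 5 g^{3} g}{4} = - \frac{0 - 5 g^{4}}{4} = - \frac{\left(-5\right) g^{4}}{4} = \frac{5 g^{4}}{4}$)
$\left(48 + f{\left(-1 \right)}\right)^{2} = \left(48 + \frac{5 \left(-1\right)^{4}}{4}\right)^{2} = \left(48 + \frac{5}{4} \cdot 1\right)^{2} = \left(48 + \frac{5}{4}\right)^{2} = \left(\frac{197}{4}\right)^{2} = \frac{38809}{16}$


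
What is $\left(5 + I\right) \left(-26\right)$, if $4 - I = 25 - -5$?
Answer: $546$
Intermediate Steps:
$I = -26$ ($I = 4 - \left(25 - -5\right) = 4 - \left(25 + 5\right) = 4 - 30 = -26$)
$\left(5 + I\right) \left(-26\right) = \left(5 - 26\right) \left(-26\right) = \left(-21\right) \left(-26\right) = 546$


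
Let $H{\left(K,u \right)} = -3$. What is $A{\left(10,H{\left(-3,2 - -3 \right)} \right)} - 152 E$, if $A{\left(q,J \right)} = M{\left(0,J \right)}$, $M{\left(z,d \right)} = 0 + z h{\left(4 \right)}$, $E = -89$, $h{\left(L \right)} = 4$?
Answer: $13528$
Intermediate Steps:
$M{\left(z,d \right)} = 4 z$ ($M{\left(z,d \right)} = 0 + z 4 = 0 + 4 z = 4 z$)
$A{\left(q,J \right)} = 0$ ($A{\left(q,J \right)} = 4 \cdot 0 = 0$)
$A{\left(10,H{\left(-3,2 - -3 \right)} \right)} - 152 E = 0 - -13528 = 0 + 13528 = 13528$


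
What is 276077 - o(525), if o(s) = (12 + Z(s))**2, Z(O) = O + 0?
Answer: -12292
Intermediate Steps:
Z(O) = O
o(s) = (12 + s)**2
276077 - o(525) = 276077 - (12 + 525)**2 = 276077 - 1*537**2 = 276077 - 1*288369 = 276077 - 288369 = -12292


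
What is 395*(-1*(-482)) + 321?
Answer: 190711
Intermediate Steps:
395*(-1*(-482)) + 321 = 395*482 + 321 = 190390 + 321 = 190711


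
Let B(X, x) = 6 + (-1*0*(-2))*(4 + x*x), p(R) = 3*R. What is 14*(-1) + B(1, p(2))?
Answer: -8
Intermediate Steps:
B(X, x) = 6 (B(X, x) = 6 + (0*(-2))*(4 + x**2) = 6 + 0*(4 + x**2) = 6 + 0 = 6)
14*(-1) + B(1, p(2)) = 14*(-1) + 6 = -14 + 6 = -8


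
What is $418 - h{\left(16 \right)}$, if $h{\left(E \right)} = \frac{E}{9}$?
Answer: $\frac{3746}{9} \approx 416.22$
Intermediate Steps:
$h{\left(E \right)} = \frac{E}{9}$ ($h{\left(E \right)} = E \frac{1}{9} = \frac{E}{9}$)
$418 - h{\left(16 \right)} = 418 - \frac{1}{9} \cdot 16 = 418 - \frac{16}{9} = \frac{3746}{9}$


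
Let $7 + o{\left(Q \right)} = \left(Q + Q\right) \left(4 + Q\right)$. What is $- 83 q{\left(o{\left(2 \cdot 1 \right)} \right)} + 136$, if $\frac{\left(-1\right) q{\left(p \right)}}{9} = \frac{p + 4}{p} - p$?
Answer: $- \frac{197884}{17} \approx -11640.0$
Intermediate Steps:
$o{\left(Q \right)} = -7 + 2 Q \left(4 + Q\right)$ ($o{\left(Q \right)} = -7 + \left(Q + Q\right) \left(4 + Q\right) = -7 + 2 Q \left(4 + Q\right)$)
$q{\left(p \right)} = 9 p - \frac{9 \left(4 + p\right)}{p}$ ($q{\left(p \right)} = - 9 \left(\frac{p + 4}{p} - p\right) = - 9 \left(\frac{4 + p}{p} - p\right) = - 9 \left(- p + \frac{4 + p}{p}\right) = 9 p - \frac{9 \left(4 + p\right)}{p}$)
$- 83 q{\left(o{\left(2 \cdot 1 \right)} \right)} + 136 = - 83 \left(-9 - \frac{36}{-7 + 2 \left(2 \cdot 1\right)^{2} + 8 \cdot 2 \cdot 1} + 9 \left(-7 + 2 \left(2 \cdot 1\right)^{2} + 8 \cdot 2 \cdot 1\right)\right) + 136 = - 83 \left(-9 - \frac{36}{-7 + 2 \cdot 2^{2} + 8 \cdot 2} + 9 \left(-7 + 2 \cdot 2^{2} + 8 \cdot 2\right)\right) + 136 = - 83 \left(-9 - \frac{36}{-7 + 2 \cdot 4 + 16} + 9 \left(-7 + 2 \cdot 4 + 16\right)\right) + 136 = - 83 \left(-9 - \frac{36}{-7 + 8 + 16} + 9 \left(-7 + 8 + 16\right)\right) + 136 = - 83 \left(-9 - \frac{36}{17} + 9 \cdot 17\right) + 136 = - 83 \left(-9 - \frac{36}{17} + 153\right) + 136 = \left(-83\right) \frac{2412}{17} + 136 = - \frac{200196}{17} + 136 = - \frac{197884}{17}$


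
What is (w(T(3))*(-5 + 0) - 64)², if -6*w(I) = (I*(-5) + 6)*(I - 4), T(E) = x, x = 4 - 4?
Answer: 7056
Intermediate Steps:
x = 0
T(E) = 0
w(I) = -(-4 + I)*(6 - 5*I)/6 (w(I) = -(I*(-5) + 6)*(I - 4)/6 = -(-5*I + 6)*(-4 + I)/6 = -(6 - 5*I)*(-4 + I)/6 = -(-4 + I)*(6 - 5*I)/6)
(w(T(3))*(-5 + 0) - 64)² = ((4 - 13/3*0 + (⅚)*0²)*(-5 + 0) - 64)² = ((4 + 0 + (⅚)*0)*(-5) - 64)² = ((4 + 0 + 0)*(-5) - 64)² = (4*(-5) - 64)² = (-20 - 64)² = (-84)² = 7056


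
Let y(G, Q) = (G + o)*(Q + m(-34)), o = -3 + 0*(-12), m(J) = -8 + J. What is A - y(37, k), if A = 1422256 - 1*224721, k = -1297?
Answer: 1243061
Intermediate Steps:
o = -3 (o = -3 + 0 = -3)
y(G, Q) = (-42 + Q)*(-3 + G) (y(G, Q) = (G - 3)*(Q + (-8 - 34)) = (-3 + G)*(Q - 42) = (-3 + G)*(-42 + Q) = (-42 + Q)*(-3 + G))
A = 1197535 (A = 1422256 - 224721 = 1197535)
A - y(37, k) = 1197535 - (126 - 42*37 - 3*(-1297) + 37*(-1297)) = 1197535 - (126 - 1554 + 3891 - 47989) = 1197535 - 1*(-45526) = 1197535 + 45526 = 1243061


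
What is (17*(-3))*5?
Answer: -255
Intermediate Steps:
(17*(-3))*5 = -51*5 = -255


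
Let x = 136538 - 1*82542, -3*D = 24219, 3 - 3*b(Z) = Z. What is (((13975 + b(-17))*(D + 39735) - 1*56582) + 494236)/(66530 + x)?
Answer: 221562592/60263 ≈ 3676.6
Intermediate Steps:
b(Z) = 1 - Z/3
D = -8073 (D = -1/3*24219 = -8073)
x = 53996 (x = 136538 - 82542 = 53996)
(((13975 + b(-17))*(D + 39735) - 1*56582) + 494236)/(66530 + x) = (((13975 + (1 - 1/3*(-17)))*(-8073 + 39735) - 1*56582) + 494236)/(66530 + 53996) = (((13975 + (1 + 17/3))*31662 - 56582) + 494236)/120526 = (((13975 + 20/3)*31662 - 56582) + 494236)*(1/120526) = (((41945/3)*31662 - 56582) + 494236)*(1/120526) = ((442687530 - 56582) + 494236)*(1/120526) = (442630948 + 494236)*(1/120526) = 443125184*(1/120526) = 221562592/60263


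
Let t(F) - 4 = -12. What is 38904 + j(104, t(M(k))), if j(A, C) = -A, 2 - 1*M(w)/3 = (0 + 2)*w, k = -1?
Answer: 38800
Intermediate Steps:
M(w) = 6 - 6*w (M(w) = 6 - 3*(0 + 2)*w = 6 - 6*w)
t(F) = -8 (t(F) = 4 - 12 = -8)
38904 + j(104, t(M(k))) = 38904 - 1*104 = 38904 - 104 = 38800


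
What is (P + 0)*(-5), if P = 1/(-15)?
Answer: ⅓ ≈ 0.33333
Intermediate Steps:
P = -1/15 ≈ -0.066667
(P + 0)*(-5) = (-1/15 + 0)*(-5) = -1/15*(-5) = ⅓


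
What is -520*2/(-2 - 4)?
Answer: 520/3 ≈ 173.33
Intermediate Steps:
-520*2/(-2 - 4) = -520*2/(-6) = -(-260)*2/3 = -520*(-⅓) = 520/3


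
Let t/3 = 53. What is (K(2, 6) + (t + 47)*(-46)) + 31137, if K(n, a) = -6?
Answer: 21655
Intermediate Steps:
t = 159 (t = 3*53 = 159)
(K(2, 6) + (t + 47)*(-46)) + 31137 = (-6 + (159 + 47)*(-46)) + 31137 = (-6 + 206*(-46)) + 31137 = (-6 - 9476) + 31137 = -9482 + 31137 = 21655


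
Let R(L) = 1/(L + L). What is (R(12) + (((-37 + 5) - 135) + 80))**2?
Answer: 4355569/576 ≈ 7561.8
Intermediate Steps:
R(L) = 1/(2*L)
(R(12) + (((-37 + 5) - 135) + 80))**2 = ((1/2)/12 + (((-37 + 5) - 135) + 80))**2 = ((1/2)*(1/12) + ((-32 - 135) + 80))**2 = (1/24 + (-167 + 80))**2 = (1/24 - 87)**2 = (-2087/24)**2 = 4355569/576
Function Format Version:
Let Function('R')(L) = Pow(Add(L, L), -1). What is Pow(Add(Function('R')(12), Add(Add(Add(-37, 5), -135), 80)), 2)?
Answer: Rational(4355569, 576) ≈ 7561.8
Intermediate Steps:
Function('R')(L) = Mul(Rational(1, 2), Pow(L, -1)) (Function('R')(L) = Pow(Mul(2, L), -1) = Mul(Rational(1, 2), Pow(L, -1)))
Pow(Add(Function('R')(12), Add(Add(Add(-37, 5), -135), 80)), 2) = Pow(Add(Mul(Rational(1, 2), Pow(12, -1)), Add(Add(Add(-37, 5), -135), 80)), 2) = Pow(Add(Mul(Rational(1, 2), Rational(1, 12)), Add(Add(-32, -135), 80)), 2) = Pow(Add(Rational(1, 24), Add(-167, 80)), 2) = Pow(Add(Rational(1, 24), -87), 2) = Pow(Rational(-2087, 24), 2) = Rational(4355569, 576)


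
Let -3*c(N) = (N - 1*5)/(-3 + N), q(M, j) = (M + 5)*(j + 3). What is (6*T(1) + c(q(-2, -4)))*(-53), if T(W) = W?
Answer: -2650/9 ≈ -294.44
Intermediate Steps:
q(M, j) = (3 + j)*(5 + M) (q(M, j) = (5 + M)*(3 + j) = (3 + j)*(5 + M))
c(N) = -(-5 + N)/(3*(-3 + N)) (c(N) = -(N - 1*5)/(3*(-3 + N)) = -(N - 5)/(3*(-3 + N)) = -(-5 + N)/(3*(-3 + N)))
(6*T(1) + c(q(-2, -4)))*(-53) = (6*1 + (5 - (15 + 3*(-2) + 5*(-4) - 2*(-4)))/(3*(-3 + (15 + 3*(-2) + 5*(-4) - 2*(-4)))))*(-53) = (6 + (5 - (15 - 6 - 20 + 8))/(3*(-3 + (15 - 6 - 20 + 8))))*(-53) = (6 + (5 - 1*(-3))/(3*(-3 - 3)))*(-53) = (6 + (⅓)*(5 + 3)/(-6))*(-53) = (6 + (⅓)*(-⅙)*8)*(-53) = (6 - 4/9)*(-53) = (50/9)*(-53) = -2650/9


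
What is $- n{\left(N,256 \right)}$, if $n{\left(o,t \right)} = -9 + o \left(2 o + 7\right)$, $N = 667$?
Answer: $-894438$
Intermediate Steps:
$n{\left(o,t \right)} = -9 + o \left(7 + 2 o\right)$
$- n{\left(N,256 \right)} = - (-9 + 2 \cdot 667^{2} + 7 \cdot 667) = - (-9 + 2 \cdot 444889 + 4669) = - (-9 + 889778 + 4669) = \left(-1\right) 894438 = -894438$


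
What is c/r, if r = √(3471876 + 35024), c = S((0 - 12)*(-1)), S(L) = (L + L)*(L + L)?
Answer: 288*√35069/175345 ≈ 0.30758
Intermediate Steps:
S(L) = 4*L² (S(L) = (2*L)*(2*L) = 4*L²)
c = 576 (c = 4*((0 - 12)*(-1))² = 4*(-12*(-1))² = 4*12² = 4*144 = 576)
r = 10*√35069 (r = √3506900 = 10*√35069 ≈ 1872.7)
c/r = 576/((10*√35069)) = 576*(√35069/350690) = 288*√35069/175345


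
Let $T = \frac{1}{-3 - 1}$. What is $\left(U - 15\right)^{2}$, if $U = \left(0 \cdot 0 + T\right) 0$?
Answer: $225$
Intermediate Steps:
$T = - \frac{1}{4}$ ($T = \frac{1}{-4} = - \frac{1}{4} \approx -0.25$)
$U = 0$ ($U = \left(0 \cdot 0 - \frac{1}{4}\right) 0 = \left(0 - \frac{1}{4}\right) 0 = \left(- \frac{1}{4}\right) 0 = 0$)
$\left(U - 15\right)^{2} = \left(0 - 15\right)^{2} = \left(-15\right)^{2} = 225$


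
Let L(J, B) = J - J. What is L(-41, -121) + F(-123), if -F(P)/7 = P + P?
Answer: 1722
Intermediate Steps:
F(P) = -14*P (F(P) = -7*(P + P) = -14*P)
L(J, B) = 0
L(-41, -121) + F(-123) = 0 - 14*(-123) = 0 + 1722 = 1722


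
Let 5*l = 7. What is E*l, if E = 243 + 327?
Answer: 798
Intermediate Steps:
l = 7/5 (l = (⅕)*7 = 7/5 ≈ 1.4000)
E = 570
E*l = 570*(7/5) = 798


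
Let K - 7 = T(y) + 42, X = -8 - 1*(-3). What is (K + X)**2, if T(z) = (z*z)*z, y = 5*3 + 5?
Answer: 64705936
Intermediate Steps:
y = 20 (y = 15 + 5 = 20)
T(z) = z**3 (T(z) = z**2*z = z**3)
X = -5 (X = -8 + 3 = -5)
K = 8049 (K = 7 + (20**3 + 42) = 7 + (8000 + 42) = 7 + 8042 = 8049)
(K + X)**2 = (8049 - 5)**2 = 8044**2 = 64705936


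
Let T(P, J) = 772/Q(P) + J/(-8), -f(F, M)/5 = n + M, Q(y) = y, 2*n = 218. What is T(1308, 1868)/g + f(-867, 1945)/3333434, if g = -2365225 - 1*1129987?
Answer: -883388936453/293068933491432 ≈ -0.0030143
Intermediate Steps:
n = 109 (n = (½)*218 = 109)
f(F, M) = -545 - 5*M (f(F, M) = -5*(109 + M) = -545 - 5*M)
g = -3495212 (g = -2365225 - 1129987 = -3495212)
T(P, J) = 772/P - J/8 (T(P, J) = 772/P + J/(-8) = 772/P + J*(-⅛) = 772/P - J/8)
T(1308, 1868)/g + f(-867, 1945)/3333434 = (772/1308 - ⅛*1868)/(-3495212) + (-545 - 5*1945)/3333434 = (772*(1/1308) - 467/2)*(-1/3495212) + (-545 - 9725)*(1/3333434) = (193/327 - 467/2)*(-1/3495212) - 10270*1/3333434 = -152323/654*(-1/3495212) - 395/128209 = 152323/2285868648 - 395/128209 = -883388936453/293068933491432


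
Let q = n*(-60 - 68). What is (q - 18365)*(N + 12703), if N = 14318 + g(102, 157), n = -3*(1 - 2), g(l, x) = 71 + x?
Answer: -510891501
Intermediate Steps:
n = 3 (n = -3*(-1) = 3)
q = -384 (q = 3*(-60 - 68) = 3*(-128) = -384)
N = 14546 (N = 14318 + (71 + 157) = 14318 + 228 = 14546)
(q - 18365)*(N + 12703) = (-384 - 18365)*(14546 + 12703) = -18749*27249 = -510891501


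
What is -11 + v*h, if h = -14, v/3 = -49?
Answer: 2047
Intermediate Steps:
v = -147 (v = 3*(-49) = -147)
-11 + v*h = -11 - 147*(-14) = -11 + 2058 = 2047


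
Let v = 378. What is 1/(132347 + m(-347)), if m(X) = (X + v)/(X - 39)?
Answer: 386/51085911 ≈ 7.5559e-6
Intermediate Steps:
m(X) = (378 + X)/(-39 + X) (m(X) = (X + 378)/(X - 39) = (378 + X)/(-39 + X))
1/(132347 + m(-347)) = 1/(132347 + (378 - 347)/(-39 - 347)) = 1/(132347 + 31/(-386)) = 1/(132347 - 1/386*31) = 1/(132347 - 31/386) = 1/(51085911/386) = 386/51085911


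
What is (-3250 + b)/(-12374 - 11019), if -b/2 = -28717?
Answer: -54184/23393 ≈ -2.3162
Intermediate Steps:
b = 57434 (b = -2*(-28717) = 57434)
(-3250 + b)/(-12374 - 11019) = (-3250 + 57434)/(-12374 - 11019) = 54184/(-23393) = 54184*(-1/23393) = -54184/23393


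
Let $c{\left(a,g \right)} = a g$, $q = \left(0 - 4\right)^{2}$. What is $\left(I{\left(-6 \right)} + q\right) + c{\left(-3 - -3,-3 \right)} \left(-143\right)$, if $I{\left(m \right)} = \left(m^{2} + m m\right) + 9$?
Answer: $97$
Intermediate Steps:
$q = 16$ ($q = \left(-4\right)^{2} = 16$)
$I{\left(m \right)} = 9 + 2 m^{2}$ ($I{\left(m \right)} = \left(m^{2} + m^{2}\right) + 9 = 2 m^{2} + 9 = 9 + 2 m^{2}$)
$\left(I{\left(-6 \right)} + q\right) + c{\left(-3 - -3,-3 \right)} \left(-143\right) = \left(\left(9 + 2 \left(-6\right)^{2}\right) + 16\right) + \left(-3 - -3\right) \left(-3\right) \left(-143\right) = \left(\left(9 + 2 \cdot 36\right) + 16\right) + \left(-3 + 3\right) \left(-3\right) \left(-143\right) = \left(\left(9 + 72\right) + 16\right) + 0 \left(-3\right) \left(-143\right) = \left(81 + 16\right) + 0 \left(-143\right) = 97 + 0 = 97$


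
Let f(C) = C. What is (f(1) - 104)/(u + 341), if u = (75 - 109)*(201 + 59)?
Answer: 103/8499 ≈ 0.012119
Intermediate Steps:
u = -8840 (u = -34*260 = -8840)
(f(1) - 104)/(u + 341) = (1 - 104)/(-8840 + 341) = -103/(-8499) = -103*(-1/8499) = 103/8499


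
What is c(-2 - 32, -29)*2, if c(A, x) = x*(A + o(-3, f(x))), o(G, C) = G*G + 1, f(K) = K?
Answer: 1392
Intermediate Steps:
o(G, C) = 1 + G² (o(G, C) = G² + 1 = 1 + G²)
c(A, x) = x*(10 + A) (c(A, x) = x*(A + (1 + (-3)²)) = x*(A + (1 + 9)) = x*(A + 10) = x*(10 + A))
c(-2 - 32, -29)*2 = -29*(10 + (-2 - 32))*2 = -29*(10 - 34)*2 = -29*(-24)*2 = 696*2 = 1392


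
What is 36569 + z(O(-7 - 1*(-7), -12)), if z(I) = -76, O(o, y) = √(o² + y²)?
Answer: 36493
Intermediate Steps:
36569 + z(O(-7 - 1*(-7), -12)) = 36569 - 76 = 36493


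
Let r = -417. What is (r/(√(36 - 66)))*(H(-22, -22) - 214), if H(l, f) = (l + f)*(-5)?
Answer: 417*I*√30/5 ≈ 456.8*I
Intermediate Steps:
H(l, f) = -5*f - 5*l (H(l, f) = (f + l)*(-5) = -5*f - 5*l)
(r/(√(36 - 66)))*(H(-22, -22) - 214) = (-417/√(36 - 66))*((-5*(-22) - 5*(-22)) - 214) = (-417*(-I*√30/30))*((110 + 110) - 214) = (-417*(-I*√30/30))*(220 - 214) = -(-139)*I*√30/10*6 = (139*I*√30/10)*6 = 417*I*√30/5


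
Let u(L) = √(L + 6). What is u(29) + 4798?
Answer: 4798 + √35 ≈ 4803.9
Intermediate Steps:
u(L) = √(6 + L)
u(29) + 4798 = √(6 + 29) + 4798 = √35 + 4798 = 4798 + √35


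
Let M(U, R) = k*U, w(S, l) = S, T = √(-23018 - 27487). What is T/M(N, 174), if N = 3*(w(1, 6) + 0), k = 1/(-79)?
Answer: -79*I*√50505/3 ≈ -5918.0*I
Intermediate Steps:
T = I*√50505 (T = √(-50505) = I*√50505 ≈ 224.73*I)
k = -1/79 ≈ -0.012658
N = 3 (N = 3*(1 + 0) = 3*1 = 3)
M(U, R) = -U/79
T/M(N, 174) = (I*√50505)/((-1/79*3)) = (I*√50505)/(-3/79) = (I*√50505)*(-79/3) = -79*I*√50505/3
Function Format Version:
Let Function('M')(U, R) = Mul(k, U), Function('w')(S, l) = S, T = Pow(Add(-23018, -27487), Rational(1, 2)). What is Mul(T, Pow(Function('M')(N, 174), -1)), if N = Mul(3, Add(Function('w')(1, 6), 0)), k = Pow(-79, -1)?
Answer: Mul(Rational(-79, 3), I, Pow(50505, Rational(1, 2))) ≈ Mul(-5918.0, I)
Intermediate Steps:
T = Mul(I, Pow(50505, Rational(1, 2))) (T = Pow(-50505, Rational(1, 2)) = Mul(I, Pow(50505, Rational(1, 2))) ≈ Mul(224.73, I))
k = Rational(-1, 79) ≈ -0.012658
N = 3 (N = Mul(3, Add(1, 0)) = Mul(3, 1) = 3)
Function('M')(U, R) = Mul(Rational(-1, 79), U)
Mul(T, Pow(Function('M')(N, 174), -1)) = Mul(Mul(I, Pow(50505, Rational(1, 2))), Pow(Mul(Rational(-1, 79), 3), -1)) = Mul(Mul(I, Pow(50505, Rational(1, 2))), Pow(Rational(-3, 79), -1)) = Mul(Mul(I, Pow(50505, Rational(1, 2))), Rational(-79, 3)) = Mul(Rational(-79, 3), I, Pow(50505, Rational(1, 2)))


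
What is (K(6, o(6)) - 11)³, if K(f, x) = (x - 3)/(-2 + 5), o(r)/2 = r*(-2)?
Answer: -8000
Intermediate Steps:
o(r) = -4*r (o(r) = 2*(r*(-2)) = 2*(-2*r) = -4*r)
K(f, x) = -1 + x/3 (K(f, x) = (-3 + x)/3 = (-3 + x)*(⅓) = -1 + x/3)
(K(6, o(6)) - 11)³ = ((-1 + (-4*6)/3) - 11)³ = ((-1 + (⅓)*(-24)) - 11)³ = ((-1 - 8) - 11)³ = (-9 - 11)³ = (-20)³ = -8000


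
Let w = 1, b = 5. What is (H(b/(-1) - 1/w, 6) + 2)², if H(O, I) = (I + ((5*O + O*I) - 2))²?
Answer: 14791716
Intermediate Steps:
H(O, I) = (-2 + I + 5*O + I*O)² (H(O, I) = (I + ((5*O + I*O) - 2))² = (I + (-2 + 5*O + I*O))² = (-2 + I + 5*O + I*O)²)
(H(b/(-1) - 1/w, 6) + 2)² = ((-2 + 6 + 5*(5/(-1) - 1/1) + 6*(5/(-1) - 1/1))² + 2)² = ((-2 + 6 + 5*(5*(-1) - 1*1) + 6*(5*(-1) - 1*1))² + 2)² = ((-2 + 6 + 5*(-5 - 1) + 6*(-5 - 1))² + 2)² = ((-2 + 6 + 5*(-6) + 6*(-6))² + 2)² = ((-2 + 6 - 30 - 36)² + 2)² = ((-62)² + 2)² = (3844 + 2)² = 3846² = 14791716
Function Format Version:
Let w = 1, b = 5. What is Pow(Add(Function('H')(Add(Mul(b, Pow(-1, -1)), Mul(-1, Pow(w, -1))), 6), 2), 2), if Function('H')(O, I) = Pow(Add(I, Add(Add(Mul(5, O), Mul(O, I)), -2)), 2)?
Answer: 14791716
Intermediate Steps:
Function('H')(O, I) = Pow(Add(-2, I, Mul(5, O), Mul(I, O)), 2) (Function('H')(O, I) = Pow(Add(I, Add(Add(Mul(5, O), Mul(I, O)), -2)), 2) = Pow(Add(I, Add(-2, Mul(5, O), Mul(I, O))), 2) = Pow(Add(-2, I, Mul(5, O), Mul(I, O)), 2))
Pow(Add(Function('H')(Add(Mul(b, Pow(-1, -1)), Mul(-1, Pow(w, -1))), 6), 2), 2) = Pow(Add(Pow(Add(-2, 6, Mul(5, Add(Mul(5, Pow(-1, -1)), Mul(-1, Pow(1, -1)))), Mul(6, Add(Mul(5, Pow(-1, -1)), Mul(-1, Pow(1, -1))))), 2), 2), 2) = Pow(Add(Pow(Add(-2, 6, Mul(5, Add(Mul(5, -1), Mul(-1, 1))), Mul(6, Add(Mul(5, -1), Mul(-1, 1)))), 2), 2), 2) = Pow(Add(Pow(Add(-2, 6, Mul(5, Add(-5, -1)), Mul(6, Add(-5, -1))), 2), 2), 2) = Pow(Add(Pow(Add(-2, 6, Mul(5, -6), Mul(6, -6)), 2), 2), 2) = Pow(Add(Pow(Add(-2, 6, -30, -36), 2), 2), 2) = Pow(Add(Pow(-62, 2), 2), 2) = Pow(Add(3844, 2), 2) = Pow(3846, 2) = 14791716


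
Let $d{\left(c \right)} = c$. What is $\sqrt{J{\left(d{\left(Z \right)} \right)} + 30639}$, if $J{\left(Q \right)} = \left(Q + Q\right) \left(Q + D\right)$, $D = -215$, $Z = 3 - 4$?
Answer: $\sqrt{31071} \approx 176.27$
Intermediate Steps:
$Z = -1$
$J{\left(Q \right)} = 2 Q \left(-215 + Q\right)$ ($J{\left(Q \right)} = \left(Q + Q\right) \left(Q - 215\right) = 2 Q \left(-215 + Q\right)$)
$\sqrt{J{\left(d{\left(Z \right)} \right)} + 30639} = \sqrt{2 \left(-1\right) \left(-215 - 1\right) + 30639} = \sqrt{2 \left(-1\right) \left(-216\right) + 30639} = \sqrt{432 + 30639} = \sqrt{31071}$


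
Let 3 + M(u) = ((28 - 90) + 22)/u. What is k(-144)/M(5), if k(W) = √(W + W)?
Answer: -12*I*√2/11 ≈ -1.5428*I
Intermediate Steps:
M(u) = -3 - 40/u (M(u) = -3 + ((28 - 90) + 22)/u = -3 + (-62 + 22)/u = -3 - 40/u)
k(W) = √2*√W (k(W) = √(2*W) = √2*√W)
k(-144)/M(5) = (√2*√(-144))/(-3 - 40/5) = (√2*(12*I))/(-3 - 40*⅕) = (12*I*√2)/(-3 - 8) = (12*I*√2)/(-11) = (12*I*√2)*(-1/11) = -12*I*√2/11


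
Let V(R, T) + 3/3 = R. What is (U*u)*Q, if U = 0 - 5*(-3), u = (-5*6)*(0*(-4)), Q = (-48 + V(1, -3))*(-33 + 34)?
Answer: 0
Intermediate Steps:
V(R, T) = -1 + R
Q = -48 (Q = (-48 + (-1 + 1))*(-33 + 34) = (-48 + 0)*1 = -48*1 = -48)
u = 0 (u = -30*0 = 0)
U = 15 (U = 0 + 15 = 15)
(U*u)*Q = (15*0)*(-48) = 0*(-48) = 0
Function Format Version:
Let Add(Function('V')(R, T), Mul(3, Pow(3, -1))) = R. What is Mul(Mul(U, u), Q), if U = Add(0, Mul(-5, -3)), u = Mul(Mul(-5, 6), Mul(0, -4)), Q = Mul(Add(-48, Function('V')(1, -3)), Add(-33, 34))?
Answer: 0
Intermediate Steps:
Function('V')(R, T) = Add(-1, R)
Q = -48 (Q = Mul(Add(-48, Add(-1, 1)), Add(-33, 34)) = Mul(Add(-48, 0), 1) = Mul(-48, 1) = -48)
u = 0 (u = Mul(-30, 0) = 0)
U = 15 (U = Add(0, 15) = 15)
Mul(Mul(U, u), Q) = Mul(Mul(15, 0), -48) = Mul(0, -48) = 0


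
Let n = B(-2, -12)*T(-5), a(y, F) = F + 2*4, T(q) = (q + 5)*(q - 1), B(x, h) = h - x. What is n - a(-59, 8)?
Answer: -16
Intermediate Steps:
T(q) = (-1 + q)*(5 + q) (T(q) = (5 + q)*(-1 + q) = (-1 + q)*(5 + q))
a(y, F) = 8 + F (a(y, F) = F + 8 = 8 + F)
n = 0 (n = (-12 - 1*(-2))*(-5 + (-5)² + 4*(-5)) = (-12 + 2)*(-5 + 25 - 20) = -10*0 = 0)
n - a(-59, 8) = 0 - (8 + 8) = 0 - 1*16 = 0 - 16 = -16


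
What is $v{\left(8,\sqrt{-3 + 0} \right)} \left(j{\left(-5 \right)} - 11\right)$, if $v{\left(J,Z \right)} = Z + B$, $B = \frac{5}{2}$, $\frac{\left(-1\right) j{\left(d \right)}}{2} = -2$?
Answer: $- \frac{35}{2} - 7 i \sqrt{3} \approx -17.5 - 12.124 i$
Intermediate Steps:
$j{\left(d \right)} = 4$ ($j{\left(d \right)} = \left(-2\right) \left(-2\right) = 4$)
$B = \frac{5}{2}$ ($B = 5 \cdot \frac{1}{2} = \frac{5}{2} \approx 2.5$)
$v{\left(J,Z \right)} = \frac{5}{2} + Z$ ($v{\left(J,Z \right)} = Z + \frac{5}{2} = \frac{5}{2} + Z$)
$v{\left(8,\sqrt{-3 + 0} \right)} \left(j{\left(-5 \right)} - 11\right) = \left(\frac{5}{2} + \sqrt{-3 + 0}\right) \left(4 - 11\right) = \left(\frac{5}{2} + \sqrt{-3}\right) \left(-7\right) = \left(\frac{5}{2} + i \sqrt{3}\right) \left(-7\right) = - \frac{35}{2} - 7 i \sqrt{3}$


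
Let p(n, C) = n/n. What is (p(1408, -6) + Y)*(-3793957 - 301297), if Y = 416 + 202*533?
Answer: -442627338082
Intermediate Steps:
Y = 108082 (Y = 416 + 107666 = 108082)
p(n, C) = 1
(p(1408, -6) + Y)*(-3793957 - 301297) = (1 + 108082)*(-3793957 - 301297) = 108083*(-4095254) = -442627338082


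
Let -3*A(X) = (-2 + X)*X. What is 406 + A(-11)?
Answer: 1075/3 ≈ 358.33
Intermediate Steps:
A(X) = -X*(-2 + X)/3 (A(X) = -(-2 + X)*X/3 = -X*(-2 + X)/3)
406 + A(-11) = 406 + (⅓)*(-11)*(2 - 1*(-11)) = 406 + (⅓)*(-11)*(2 + 11) = 406 + (⅓)*(-11)*13 = 406 - 143/3 = 1075/3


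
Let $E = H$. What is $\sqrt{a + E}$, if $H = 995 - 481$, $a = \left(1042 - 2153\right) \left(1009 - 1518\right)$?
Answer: $\sqrt{566013} \approx 752.34$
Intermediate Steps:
$a = 565499$ ($a = \left(-1111\right) \left(-509\right) = 565499$)
$H = 514$
$E = 514$
$\sqrt{a + E} = \sqrt{565499 + 514} = \sqrt{566013}$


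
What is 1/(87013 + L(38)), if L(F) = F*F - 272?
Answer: 1/88185 ≈ 1.1340e-5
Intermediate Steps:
L(F) = -272 + F² (L(F) = F² - 272 = -272 + F²)
1/(87013 + L(38)) = 1/(87013 + (-272 + 38²)) = 1/(87013 + (-272 + 1444)) = 1/(87013 + 1172) = 1/88185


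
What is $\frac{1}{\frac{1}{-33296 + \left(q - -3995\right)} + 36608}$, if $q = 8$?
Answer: $\frac{29293}{1072358143} \approx 2.7316 \cdot 10^{-5}$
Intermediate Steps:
$\frac{1}{\frac{1}{-33296 + \left(q - -3995\right)} + 36608} = \frac{1}{\frac{1}{-33296 + \left(8 - -3995\right)} + 36608} = \frac{1}{\frac{1}{-33296 + \left(8 + 3995\right)} + 36608} = \frac{1}{\frac{1}{-33296 + 4003} + 36608} = \frac{1}{\frac{1}{-29293} + 36608} = \frac{1}{- \frac{1}{29293} + 36608} = \frac{1}{\frac{1072358143}{29293}} = \frac{29293}{1072358143}$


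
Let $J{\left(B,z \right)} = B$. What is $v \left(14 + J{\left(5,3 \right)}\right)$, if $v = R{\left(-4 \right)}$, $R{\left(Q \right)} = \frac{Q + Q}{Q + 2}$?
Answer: $76$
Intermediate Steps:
$R{\left(Q \right)} = \frac{2 Q}{2 + Q}$
$v = 4$ ($v = 2 \left(-4\right) \frac{1}{2 - 4} = 2 \left(-4\right) \frac{1}{-2} = 2 \left(-4\right) \left(- \frac{1}{2}\right) = 4$)
$v \left(14 + J{\left(5,3 \right)}\right) = 4 \left(14 + 5\right) = 4 \cdot 19 = 76$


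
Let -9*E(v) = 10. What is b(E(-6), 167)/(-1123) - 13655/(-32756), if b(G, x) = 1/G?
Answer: 76820227/183924940 ≈ 0.41767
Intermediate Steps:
E(v) = -10/9 (E(v) = -1/9*10 = -10/9)
b(E(-6), 167)/(-1123) - 13655/(-32756) = 1/(-10/9*(-1123)) - 13655/(-32756) = -9/10*(-1/1123) - 13655*(-1/32756) = 9/11230 + 13655/32756 = 76820227/183924940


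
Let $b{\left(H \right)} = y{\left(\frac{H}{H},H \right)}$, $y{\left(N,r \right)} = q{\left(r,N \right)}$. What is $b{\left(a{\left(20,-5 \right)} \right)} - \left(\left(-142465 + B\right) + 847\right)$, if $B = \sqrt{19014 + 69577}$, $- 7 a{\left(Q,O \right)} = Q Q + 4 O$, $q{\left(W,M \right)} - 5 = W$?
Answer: $\frac{990981}{7} - \sqrt{88591} \approx 1.4127 \cdot 10^{5}$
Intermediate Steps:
$q{\left(W,M \right)} = 5 + W$
$y{\left(N,r \right)} = 5 + r$
$a{\left(Q,O \right)} = - \frac{4 O}{7} - \frac{Q^{2}}{7}$ ($a{\left(Q,O \right)} = - \frac{Q Q + 4 O}{7} = - \frac{Q^{2} + 4 O}{7} = - \frac{4 O}{7} - \frac{Q^{2}}{7}$)
$B = \sqrt{88591} \approx 297.64$
$b{\left(H \right)} = 5 + H$
$b{\left(a{\left(20,-5 \right)} \right)} - \left(\left(-142465 + B\right) + 847\right) = \left(5 - \left(- \frac{20}{7} + \frac{20^{2}}{7}\right)\right) - \left(\left(-142465 + \sqrt{88591}\right) + 847\right) = \left(5 + \left(\frac{20}{7} - \frac{400}{7}\right)\right) - \left(-141618 + \sqrt{88591}\right) = \left(5 + \left(\frac{20}{7} - \frac{400}{7}\right)\right) + \left(141618 - \sqrt{88591}\right) = \left(5 - \frac{380}{7}\right) + \left(141618 - \sqrt{88591}\right) = - \frac{345}{7} + \left(141618 - \sqrt{88591}\right) = \frac{990981}{7} - \sqrt{88591}$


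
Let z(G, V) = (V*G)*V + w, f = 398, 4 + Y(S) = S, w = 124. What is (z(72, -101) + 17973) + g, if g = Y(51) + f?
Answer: 753014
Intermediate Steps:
Y(S) = -4 + S
z(G, V) = 124 + G*V**2 (z(G, V) = (V*G)*V + 124 = (G*V)*V + 124 = G*V**2 + 124 = 124 + G*V**2)
g = 445 (g = (-4 + 51) + 398 = 47 + 398 = 445)
(z(72, -101) + 17973) + g = ((124 + 72*(-101)**2) + 17973) + 445 = ((124 + 72*10201) + 17973) + 445 = ((124 + 734472) + 17973) + 445 = (734596 + 17973) + 445 = 752569 + 445 = 753014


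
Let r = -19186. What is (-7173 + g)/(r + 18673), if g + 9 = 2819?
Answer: 4363/513 ≈ 8.5049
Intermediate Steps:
g = 2810 (g = -9 + 2819 = 2810)
(-7173 + g)/(r + 18673) = (-7173 + 2810)/(-19186 + 18673) = -4363/(-513) = -4363*(-1/513) = 4363/513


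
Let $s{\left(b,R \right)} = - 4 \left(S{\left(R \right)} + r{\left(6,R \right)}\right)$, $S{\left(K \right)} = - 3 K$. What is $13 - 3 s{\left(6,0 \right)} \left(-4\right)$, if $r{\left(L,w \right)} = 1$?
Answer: $-624$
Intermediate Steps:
$s{\left(b,R \right)} = -4 + 12 R$ ($s{\left(b,R \right)} = - 4 \left(- 3 R + 1\right) = - 4 \left(1 - 3 R\right) = -4 + 12 R$)
$13 - 3 s{\left(6,0 \right)} \left(-4\right) = 13 - 3 \left(-4 + 12 \cdot 0\right) \left(-4\right) = 13 - 3 \left(-4 + 0\right) \left(-4\right) = 13 \left(-3\right) \left(-4\right) \left(-4\right) = 13 \cdot 12 \left(-4\right) = 13 \left(-48\right) = -624$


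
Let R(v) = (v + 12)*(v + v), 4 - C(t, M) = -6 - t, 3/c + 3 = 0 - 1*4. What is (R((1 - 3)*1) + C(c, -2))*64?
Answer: -13632/7 ≈ -1947.4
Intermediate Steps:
c = -3/7 (c = 3/(-3 + (0 - 1*4)) = 3/(-3 + (0 - 4)) = 3/(-3 - 4) = 3/(-7) = 3*(-⅐) = -3/7 ≈ -0.42857)
C(t, M) = 10 + t (C(t, M) = 4 - (-6 - t) = 4 + (6 + t) = 10 + t)
R(v) = 2*v*(12 + v) (R(v) = (12 + v)*(2*v) = 2*v*(12 + v))
(R((1 - 3)*1) + C(c, -2))*64 = (2*((1 - 3)*1)*(12 + (1 - 3)*1) + (10 - 3/7))*64 = (2*(-2*1)*(12 - 2*1) + 67/7)*64 = (2*(-2)*(12 - 2) + 67/7)*64 = (2*(-2)*10 + 67/7)*64 = (-40 + 67/7)*64 = -213/7*64 = -13632/7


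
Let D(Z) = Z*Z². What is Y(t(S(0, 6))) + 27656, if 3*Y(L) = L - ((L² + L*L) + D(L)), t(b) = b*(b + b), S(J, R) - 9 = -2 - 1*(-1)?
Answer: -2046824/3 ≈ -6.8228e+5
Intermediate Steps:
D(Z) = Z³
S(J, R) = 8 (S(J, R) = 9 + (-2 - 1*(-1)) = 9 + (-2 + 1) = 9 - 1 = 8)
t(b) = 2*b² (t(b) = b*(2*b) = 2*b²)
Y(L) = -2*L²/3 - L³/3 + L/3 (Y(L) = (L - ((L² + L*L) + L³))/3 = (L - ((L² + L²) + L³))/3 = (L - (2*L² + L³))/3 = (L - (L³ + 2*L²))/3 = (L + (-L³ - 2*L²))/3 = (L - L³ - 2*L²)/3 = -2*L²/3 - L³/3 + L/3)
Y(t(S(0, 6))) + 27656 = (2*8²)*(1 - (2*8²)² - 4*8²)/3 + 27656 = (2*64)*(1 - (2*64)² - 4*64)/3 + 27656 = (⅓)*128*(1 - 1*128² - 2*128) + 27656 = (⅓)*128*(1 - 1*16384 - 256) + 27656 = (⅓)*128*(1 - 16384 - 256) + 27656 = (⅓)*128*(-16639) + 27656 = -2129792/3 + 27656 = -2046824/3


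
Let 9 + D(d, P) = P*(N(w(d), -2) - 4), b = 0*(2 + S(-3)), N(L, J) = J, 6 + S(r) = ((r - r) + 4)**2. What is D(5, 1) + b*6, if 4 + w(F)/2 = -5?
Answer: -15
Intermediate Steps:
w(F) = -18 (w(F) = -8 + 2*(-5) = -8 - 10 = -18)
S(r) = 10 (S(r) = -6 + ((r - r) + 4)**2 = -6 + (0 + 4)**2 = -6 + 4**2 = -6 + 16 = 10)
b = 0 (b = 0*(2 + 10) = 0*12 = 0)
D(d, P) = -9 - 6*P (D(d, P) = -9 + P*(-2 - 4) = -9 + P*(-6) = -9 - 6*P)
D(5, 1) + b*6 = (-9 - 6*1) + 0*6 = (-9 - 6) + 0 = -15 + 0 = -15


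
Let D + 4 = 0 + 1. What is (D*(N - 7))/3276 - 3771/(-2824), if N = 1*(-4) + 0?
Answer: 1037249/770952 ≈ 1.3454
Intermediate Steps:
D = -3 (D = -4 + (0 + 1) = -4 + 1 = -3)
N = -4 (N = -4 + 0 = -4)
(D*(N - 7))/3276 - 3771/(-2824) = -3*(-4 - 7)/3276 - 3771/(-2824) = -3*(-11)*(1/3276) - 3771*(-1/2824) = 33*(1/3276) + 3771/2824 = 11/1092 + 3771/2824 = 1037249/770952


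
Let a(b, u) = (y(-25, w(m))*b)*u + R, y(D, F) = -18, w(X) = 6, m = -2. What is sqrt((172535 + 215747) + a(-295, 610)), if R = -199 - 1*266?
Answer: sqrt(3626917) ≈ 1904.4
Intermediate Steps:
R = -465 (R = -199 - 266 = -465)
a(b, u) = -465 - 18*b*u (a(b, u) = (-18*b)*u - 465 = -18*b*u - 465 = -465 - 18*b*u)
sqrt((172535 + 215747) + a(-295, 610)) = sqrt((172535 + 215747) + (-465 - 18*(-295)*610)) = sqrt(388282 + (-465 + 3239100)) = sqrt(388282 + 3238635) = sqrt(3626917)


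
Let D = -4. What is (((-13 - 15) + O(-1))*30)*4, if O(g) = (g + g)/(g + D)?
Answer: -3312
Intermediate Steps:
O(g) = 2*g/(-4 + g) (O(g) = (g + g)/(g - 4) = (2*g)/(-4 + g) = 2*g/(-4 + g))
(((-13 - 15) + O(-1))*30)*4 = (((-13 - 15) + 2*(-1)/(-4 - 1))*30)*4 = ((-28 + 2*(-1)/(-5))*30)*4 = ((-28 + 2*(-1)*(-⅕))*30)*4 = ((-28 + ⅖)*30)*4 = -138/5*30*4 = -828*4 = -3312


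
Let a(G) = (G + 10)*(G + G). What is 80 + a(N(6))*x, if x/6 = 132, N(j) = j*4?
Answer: 1292624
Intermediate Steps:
N(j) = 4*j
x = 792 (x = 6*132 = 792)
a(G) = 2*G*(10 + G) (a(G) = (10 + G)*(2*G) = 2*G*(10 + G))
80 + a(N(6))*x = 80 + (2*(4*6)*(10 + 4*6))*792 = 80 + (2*24*(10 + 24))*792 = 80 + (2*24*34)*792 = 80 + 1632*792 = 80 + 1292544 = 1292624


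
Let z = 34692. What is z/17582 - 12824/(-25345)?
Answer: 9362206/3776405 ≈ 2.4791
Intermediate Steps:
z/17582 - 12824/(-25345) = 34692/17582 - 12824/(-25345) = 34692*(1/17582) - 12824*(-1/25345) = 294/149 + 12824/25345 = 9362206/3776405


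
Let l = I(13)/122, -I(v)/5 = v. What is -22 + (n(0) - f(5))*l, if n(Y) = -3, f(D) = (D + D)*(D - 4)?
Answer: -1839/122 ≈ -15.074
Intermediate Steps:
I(v) = -5*v
f(D) = 2*D*(-4 + D) (f(D) = (2*D)*(-4 + D) = 2*D*(-4 + D))
l = -65/122 (l = -5*13/122 = -65*1/122 = -65/122 ≈ -0.53279)
-22 + (n(0) - f(5))*l = -22 + (-3 - 2*5*(-4 + 5))*(-65/122) = -22 + (-3 - 2*5)*(-65/122) = -22 + (-3 - 1*10)*(-65/122) = -22 + (-3 - 10)*(-65/122) = -22 - 13*(-65/122) = -22 + 845/122 = -1839/122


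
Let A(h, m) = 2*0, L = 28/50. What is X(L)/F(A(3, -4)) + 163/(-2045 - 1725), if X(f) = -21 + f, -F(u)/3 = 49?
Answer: 37927/395850 ≈ 0.095811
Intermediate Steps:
L = 14/25 (L = 28*(1/50) = 14/25 ≈ 0.56000)
A(h, m) = 0
F(u) = -147 (F(u) = -3*49 = -147)
X(L)/F(A(3, -4)) + 163/(-2045 - 1725) = (-21 + 14/25)/(-147) + 163/(-2045 - 1725) = -511/25*(-1/147) + 163/(-3770) = 73/525 + 163*(-1/3770) = 73/525 - 163/3770 = 37927/395850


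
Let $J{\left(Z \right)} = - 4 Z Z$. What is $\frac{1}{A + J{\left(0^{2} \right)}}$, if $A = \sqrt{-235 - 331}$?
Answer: $- \frac{i \sqrt{566}}{566} \approx - 0.042033 i$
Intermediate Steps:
$J{\left(Z \right)} = - 4 Z^{2}$
$A = i \sqrt{566}$ ($A = \sqrt{-566} = i \sqrt{566} \approx 23.791 i$)
$\frac{1}{A + J{\left(0^{2} \right)}} = \frac{1}{i \sqrt{566} - 4 \left(0^{2}\right)^{2}} = \frac{1}{i \sqrt{566} - 4 \cdot 0^{2}} = \frac{1}{i \sqrt{566} - 0} = \frac{1}{i \sqrt{566} + 0} = \frac{1}{i \sqrt{566}} = - \frac{i \sqrt{566}}{566}$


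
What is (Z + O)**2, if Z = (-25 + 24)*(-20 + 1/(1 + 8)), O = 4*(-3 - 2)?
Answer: 1/81 ≈ 0.012346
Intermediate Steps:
O = -20 (O = 4*(-5) = -20)
Z = 179/9 (Z = -(-20 + 1/9) = -1*(-179/9) = 179/9 ≈ 19.889)
(Z + O)**2 = (179/9 - 20)**2 = (-1/9)**2 = 1/81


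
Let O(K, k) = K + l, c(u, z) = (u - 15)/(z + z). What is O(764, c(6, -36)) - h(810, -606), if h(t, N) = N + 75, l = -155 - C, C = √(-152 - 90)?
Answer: 1140 - 11*I*√2 ≈ 1140.0 - 15.556*I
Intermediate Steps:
C = 11*I*√2 (C = √(-242) = 11*I*√2 ≈ 15.556*I)
l = -155 - 11*I*√2 ≈ -155.0 - 15.556*I
h(t, N) = 75 + N
c(u, z) = (-15 + u)/(2*z) (c(u, z) = (-15 + u)/((2*z)) = (-15 + u)*(1/(2*z)) = (-15 + u)/(2*z))
O(K, k) = -155 + K - 11*I*√2 (O(K, k) = K + (-155 - 11*I*√2) = -155 + K - 11*I*√2)
O(764, c(6, -36)) - h(810, -606) = (-155 + 764 - 11*I*√2) - (75 - 606) = (609 - 11*I*√2) - 1*(-531) = (609 - 11*I*√2) + 531 = 1140 - 11*I*√2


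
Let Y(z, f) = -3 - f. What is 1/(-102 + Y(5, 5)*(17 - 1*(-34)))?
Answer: -1/510 ≈ -0.0019608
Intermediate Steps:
1/(-102 + Y(5, 5)*(17 - 1*(-34))) = 1/(-102 + (-3 - 1*5)*(17 - 1*(-34))) = 1/(-102 + (-3 - 5)*(17 + 34)) = 1/(-102 - 8*51) = 1/(-102 - 408) = 1/(-510) = -1/510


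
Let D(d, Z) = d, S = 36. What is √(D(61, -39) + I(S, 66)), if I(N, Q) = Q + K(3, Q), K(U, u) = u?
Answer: √193 ≈ 13.892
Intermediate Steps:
I(N, Q) = 2*Q (I(N, Q) = Q + Q = 2*Q)
√(D(61, -39) + I(S, 66)) = √(61 + 2*66) = √(61 + 132) = √193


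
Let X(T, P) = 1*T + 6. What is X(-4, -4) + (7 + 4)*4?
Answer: 46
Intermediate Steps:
X(T, P) = 6 + T (X(T, P) = T + 6 = 6 + T)
X(-4, -4) + (7 + 4)*4 = (6 - 4) + (7 + 4)*4 = 2 + 11*4 = 2 + 44 = 46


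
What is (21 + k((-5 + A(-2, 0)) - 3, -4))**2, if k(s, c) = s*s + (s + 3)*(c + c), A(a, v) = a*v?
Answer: 15625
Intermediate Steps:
k(s, c) = s**2 + 2*c*(3 + s) (k(s, c) = s**2 + (3 + s)*(2*c) = s**2 + 2*c*(3 + s))
(21 + k((-5 + A(-2, 0)) - 3, -4))**2 = (21 + (((-5 - 2*0) - 3)**2 + 6*(-4) + 2*(-4)*((-5 - 2*0) - 3)))**2 = (21 + (((-5 + 0) - 3)**2 - 24 + 2*(-4)*((-5 + 0) - 3)))**2 = (21 + ((-5 - 3)**2 - 24 + 2*(-4)*(-5 - 3)))**2 = (21 + ((-8)**2 - 24 + 2*(-4)*(-8)))**2 = (21 + (64 - 24 + 64))**2 = (21 + 104)**2 = 125**2 = 15625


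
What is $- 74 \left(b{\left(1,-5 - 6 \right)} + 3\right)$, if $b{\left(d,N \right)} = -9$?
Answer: $444$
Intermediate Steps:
$- 74 \left(b{\left(1,-5 - 6 \right)} + 3\right) = - 74 \left(-9 + 3\right) = \left(-74\right) \left(-6\right) = 444$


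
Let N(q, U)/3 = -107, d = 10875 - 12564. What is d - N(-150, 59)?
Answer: -1368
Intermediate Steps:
d = -1689
N(q, U) = -321 (N(q, U) = 3*(-107) = -321)
d - N(-150, 59) = -1689 - 1*(-321) = -1689 + 321 = -1368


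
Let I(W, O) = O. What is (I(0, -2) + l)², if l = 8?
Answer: 36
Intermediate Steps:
(I(0, -2) + l)² = (-2 + 8)² = 6² = 36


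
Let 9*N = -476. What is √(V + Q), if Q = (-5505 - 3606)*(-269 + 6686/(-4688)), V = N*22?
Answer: √30444398083258/3516 ≈ 1569.3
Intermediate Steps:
N = -476/9 (N = (⅑)*(-476) = -476/9 ≈ -52.889)
V = -10472/9 (V = -476/9*22 = -10472/9 ≈ -1163.6)
Q = 5775271569/2344 (Q = -9111*(-269 + 6686*(-1/4688)) = -9111*(-269 - 3343/2344) = -9111*(-633879/2344) = 5775271569/2344 ≈ 2.4639e+6)
√(V + Q) = √(-10472/9 + 5775271569/2344) = √(51952897753/21096) = √30444398083258/3516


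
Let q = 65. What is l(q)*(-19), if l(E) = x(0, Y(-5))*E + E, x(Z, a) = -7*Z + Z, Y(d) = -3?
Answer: -1235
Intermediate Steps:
x(Z, a) = -6*Z
l(E) = E (l(E) = (-6*0)*E + E = 0*E + E = 0 + E = E)
l(q)*(-19) = 65*(-19) = -1235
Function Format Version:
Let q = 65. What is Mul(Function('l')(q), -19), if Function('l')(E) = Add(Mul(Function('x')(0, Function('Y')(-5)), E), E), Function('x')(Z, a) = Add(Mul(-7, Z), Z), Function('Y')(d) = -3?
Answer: -1235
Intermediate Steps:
Function('x')(Z, a) = Mul(-6, Z)
Function('l')(E) = E (Function('l')(E) = Add(Mul(Mul(-6, 0), E), E) = Add(Mul(0, E), E) = Add(0, E) = E)
Mul(Function('l')(q), -19) = Mul(65, -19) = -1235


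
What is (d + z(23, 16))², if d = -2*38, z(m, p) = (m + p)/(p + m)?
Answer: 5625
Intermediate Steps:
z(m, p) = 1 (z(m, p) = (m + p)/(m + p) = 1)
d = -76
(d + z(23, 16))² = (-76 + 1)² = (-75)² = 5625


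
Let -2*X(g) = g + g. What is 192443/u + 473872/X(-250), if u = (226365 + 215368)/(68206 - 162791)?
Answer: -2170615194287/55216625 ≈ -39311.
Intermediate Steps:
X(g) = -g (X(g) = -(g + g)/2 = -g)
u = -441733/94585 (u = 441733/(-94585) = 441733*(-1/94585) = -441733/94585 ≈ -4.6702)
192443/u + 473872/X(-250) = 192443/(-441733/94585) + 473872/((-1*(-250))) = 192443*(-94585/441733) + 473872/250 = -18202221155/441733 + 473872*(1/250) = -18202221155/441733 + 236936/125 = -2170615194287/55216625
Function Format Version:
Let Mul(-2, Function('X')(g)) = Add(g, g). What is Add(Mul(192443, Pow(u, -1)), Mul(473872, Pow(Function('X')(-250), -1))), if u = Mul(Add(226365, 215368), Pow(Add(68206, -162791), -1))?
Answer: Rational(-2170615194287, 55216625) ≈ -39311.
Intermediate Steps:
Function('X')(g) = Mul(-1, g) (Function('X')(g) = Mul(Rational(-1, 2), Add(g, g)) = Mul(Rational(-1, 2), Mul(2, g)) = Mul(-1, g))
u = Rational(-441733, 94585) (u = Mul(441733, Pow(-94585, -1)) = Mul(441733, Rational(-1, 94585)) = Rational(-441733, 94585) ≈ -4.6702)
Add(Mul(192443, Pow(u, -1)), Mul(473872, Pow(Function('X')(-250), -1))) = Add(Mul(192443, Pow(Rational(-441733, 94585), -1)), Mul(473872, Pow(Mul(-1, -250), -1))) = Add(Mul(192443, Rational(-94585, 441733)), Mul(473872, Pow(250, -1))) = Add(Rational(-18202221155, 441733), Mul(473872, Rational(1, 250))) = Add(Rational(-18202221155, 441733), Rational(236936, 125)) = Rational(-2170615194287, 55216625)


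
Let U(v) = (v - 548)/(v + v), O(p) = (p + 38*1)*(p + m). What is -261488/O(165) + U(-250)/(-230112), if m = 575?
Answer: -250715693363/144030936000 ≈ -1.7407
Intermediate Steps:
O(p) = (38 + p)*(575 + p) (O(p) = (p + 38*1)*(p + 575) = (p + 38)*(575 + p) = (38 + p)*(575 + p))
U(v) = (-548 + v)/(2*v) (U(v) = (-548 + v)/((2*v)) = (-548 + v)*(1/(2*v)) = (-548 + v)/(2*v))
-261488/O(165) + U(-250)/(-230112) = -261488/(21850 + 165**2 + 613*165) + ((1/2)*(-548 - 250)/(-250))/(-230112) = -261488/(21850 + 27225 + 101145) + ((1/2)*(-1/250)*(-798))*(-1/230112) = -261488/150220 + (399/250)*(-1/230112) = -261488*1/150220 - 133/19176000 = -65372/37555 - 133/19176000 = -250715693363/144030936000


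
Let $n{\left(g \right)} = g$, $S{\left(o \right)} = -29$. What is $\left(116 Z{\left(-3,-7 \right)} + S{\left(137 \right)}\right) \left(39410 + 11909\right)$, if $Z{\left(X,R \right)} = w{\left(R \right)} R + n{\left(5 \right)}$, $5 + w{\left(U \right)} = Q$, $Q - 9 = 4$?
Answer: $-305091455$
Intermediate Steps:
$Q = 13$ ($Q = 9 + 4 = 13$)
$w{\left(U \right)} = 8$ ($w{\left(U \right)} = -5 + 13 = 8$)
$Z{\left(X,R \right)} = 5 + 8 R$ ($Z{\left(X,R \right)} = 8 R + 5 = 5 + 8 R$)
$\left(116 Z{\left(-3,-7 \right)} + S{\left(137 \right)}\right) \left(39410 + 11909\right) = \left(116 \left(5 + 8 \left(-7\right)\right) - 29\right) \left(39410 + 11909\right) = \left(116 \left(5 - 56\right) - 29\right) 51319 = \left(116 \left(-51\right) - 29\right) 51319 = \left(-5916 - 29\right) 51319 = \left(-5945\right) 51319 = -305091455$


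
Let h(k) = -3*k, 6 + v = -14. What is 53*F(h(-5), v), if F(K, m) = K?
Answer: 795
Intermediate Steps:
v = -20 (v = -6 - 14 = -20)
53*F(h(-5), v) = 53*(-3*(-5)) = 53*15 = 795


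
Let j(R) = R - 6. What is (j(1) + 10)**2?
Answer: 25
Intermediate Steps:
j(R) = -6 + R
(j(1) + 10)**2 = ((-6 + 1) + 10)**2 = (-5 + 10)**2 = 5**2 = 25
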